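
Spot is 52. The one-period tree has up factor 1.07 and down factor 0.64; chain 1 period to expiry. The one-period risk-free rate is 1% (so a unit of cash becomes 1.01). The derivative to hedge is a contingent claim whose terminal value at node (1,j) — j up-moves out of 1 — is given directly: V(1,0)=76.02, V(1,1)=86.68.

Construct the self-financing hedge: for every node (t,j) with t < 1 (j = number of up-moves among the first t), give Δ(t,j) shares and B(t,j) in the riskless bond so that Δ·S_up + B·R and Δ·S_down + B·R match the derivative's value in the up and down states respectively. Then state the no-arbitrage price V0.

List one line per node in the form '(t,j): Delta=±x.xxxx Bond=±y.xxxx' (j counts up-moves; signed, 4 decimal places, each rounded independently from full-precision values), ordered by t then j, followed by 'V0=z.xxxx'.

Since d<R<u, set p* = (R−d)/(u−d) = 0.8605; price each node as the discounted p*-expectation of its children.
At expiry t=1: V(1,0)=76.0200, V(1,1)=86.6800
(0,0): S=52.0000. Δ = (V_up−V_dn)/(S_up−S_dn) = (86.6800−76.0200)/(55.6400−33.2800) = 0.4767. V = [p*·86.6800 + (1−p*)·76.0200]/1.01 = 84.3491. B = V − Δ·S = 59.5584.
Check: Δ(0,0)·S0 + B(0,0) = 84.3491 = V0.

(0,0): Delta=0.4767 Bond=59.5584
V0=84.3491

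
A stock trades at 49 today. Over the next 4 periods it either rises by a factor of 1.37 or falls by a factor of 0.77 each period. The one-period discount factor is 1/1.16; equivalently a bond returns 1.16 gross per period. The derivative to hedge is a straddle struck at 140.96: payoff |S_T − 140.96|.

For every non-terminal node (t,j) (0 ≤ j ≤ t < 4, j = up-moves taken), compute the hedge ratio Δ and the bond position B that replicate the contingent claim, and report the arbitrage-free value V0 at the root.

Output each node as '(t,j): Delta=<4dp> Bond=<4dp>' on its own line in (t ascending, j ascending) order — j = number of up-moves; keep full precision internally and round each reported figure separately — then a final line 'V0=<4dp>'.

Under the risk-neutral measure, an up-move has probability p* = (R−d)/(u−d) = 0.6500 and values discount at R = 1.16.
At expiry t=4: V(4,0)=123.7350, V(4,1)=110.3129, V(4,2)=86.4321, V(4,3)=43.9429, V(4,4)=31.6549
(3,0): S=22.3701. Δ = (V_up−V_dn)/(S_up−S_dn) = (110.3129−123.7350)/(30.6471−17.2250) = -1.0000. V = [p*·110.3129 + (1−p*)·123.7350]/1.16 = 99.1471. B = V − Δ·S = 121.5172.
(3,1): S=39.8014. Δ = (V_up−V_dn)/(S_up−S_dn) = (86.4321−110.3129)/(54.5279−30.6471) = -1.0000. V = [p*·86.4321 + (1−p*)·110.3129]/1.16 = 81.7159. B = V − Δ·S = 121.5172.
(3,2): S=70.8154. Δ = (V_up−V_dn)/(S_up−S_dn) = (43.9429−86.4321)/(97.0171−54.5279) = -1.0000. V = [p*·43.9429 + (1−p*)·86.4321]/1.16 = 50.7018. B = V − Δ·S = 121.5172.
(3,3): S=125.9963. Δ = (V_up−V_dn)/(S_up−S_dn) = (31.6549−43.9429)/(172.6149−97.0171) = -0.1625. V = [p*·31.6549 + (1−p*)·43.9429]/1.16 = 30.9963. B = V − Δ·S = 51.4762.
(2,0): S=29.0521. Δ = (V_up−V_dn)/(S_up−S_dn) = (81.7159−99.1471)/(39.8014−22.3701) = -1.0000. V = [p*·81.7159 + (1−p*)·99.1471]/1.16 = 75.7041. B = V − Δ·S = 104.7562.
(2,1): S=51.6901. Δ = (V_up−V_dn)/(S_up−S_dn) = (50.7018−81.7159)/(70.8154−39.8014) = -1.0000. V = [p*·50.7018 + (1−p*)·81.7159]/1.16 = 53.0661. B = V − Δ·S = 104.7562.
(2,2): S=91.9681. Δ = (V_up−V_dn)/(S_up−S_dn) = (30.9963−50.7018)/(125.9963−70.8154) = -0.3571. V = [p*·30.9963 + (1−p*)·50.7018]/1.16 = 32.6666. B = V − Δ·S = 65.5091.
(1,0): S=37.7300. Δ = (V_up−V_dn)/(S_up−S_dn) = (53.0661−75.7041)/(51.6901−29.0521) = -1.0000. V = [p*·53.0661 + (1−p*)·75.7041]/1.16 = 52.5771. B = V − Δ·S = 90.3071.
(1,1): S=67.1300. Δ = (V_up−V_dn)/(S_up−S_dn) = (32.6666−53.0661)/(91.9681−51.6901) = -0.5065. V = [p*·32.6666 + (1−p*)·53.0661]/1.16 = 34.3159. B = V − Δ·S = 68.3152.
(0,0): S=49.0000. Δ = (V_up−V_dn)/(S_up−S_dn) = (34.3159−52.5771)/(67.1300−37.7300) = -0.6211. V = [p*·34.3159 + (1−p*)·52.5771]/1.16 = 35.0925. B = V − Δ·S = 65.5279.
Self-financing check: at every node Δ·S+B equals the discounted successor values.

(0,0): Delta=-0.6211 Bond=65.5279
(1,0): Delta=-1.0000 Bond=90.3071
(1,1): Delta=-0.5065 Bond=68.3152
(2,0): Delta=-1.0000 Bond=104.7562
(2,1): Delta=-1.0000 Bond=104.7562
(2,2): Delta=-0.3571 Bond=65.5091
(3,0): Delta=-1.0000 Bond=121.5172
(3,1): Delta=-1.0000 Bond=121.5172
(3,2): Delta=-1.0000 Bond=121.5172
(3,3): Delta=-0.1625 Bond=51.4762
V0=35.0925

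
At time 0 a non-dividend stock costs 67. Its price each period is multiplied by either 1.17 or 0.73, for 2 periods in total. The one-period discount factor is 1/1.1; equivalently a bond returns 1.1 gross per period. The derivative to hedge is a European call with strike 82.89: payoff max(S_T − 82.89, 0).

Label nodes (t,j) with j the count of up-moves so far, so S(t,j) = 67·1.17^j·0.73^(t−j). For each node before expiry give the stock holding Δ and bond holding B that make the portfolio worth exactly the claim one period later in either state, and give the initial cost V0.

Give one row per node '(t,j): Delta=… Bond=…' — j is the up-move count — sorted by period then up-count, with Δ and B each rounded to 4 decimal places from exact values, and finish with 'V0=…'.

Since d<R<u, set p* = (R−d)/(u−d) = 0.8409; price each node as the discounted p*-expectation of its children.
Payoff layer (t=2): V(2,0)=0.0000, V(2,1)=0.0000, V(2,2)=8.8263
(1,0): S=48.9100. Δ = (V_up−V_dn)/(S_up−S_dn) = (0.0000−0.0000)/(57.2247−35.7043) = 0.0000. V = [p*·0.0000 + (1−p*)·0.0000]/1.1 = 0.0000. B = V − Δ·S = 0.0000.
(1,1): S=78.3900. Δ = (V_up−V_dn)/(S_up−S_dn) = (8.8263−0.0000)/(91.7163−57.2247) = 0.2559. V = [p*·8.8263 + (1−p*)·0.0000]/1.1 = 6.7474. B = V − Δ·S = -13.3124.
(0,0): S=67.0000. Δ = (V_up−V_dn)/(S_up−S_dn) = (6.7474−0.0000)/(78.3900−48.9100) = 0.2289. V = [p*·6.7474 + (1−p*)·0.0000]/1.1 = 5.1581. B = V − Δ·S = -10.1768.
Each (Δ,B) replicates both successor values, so the strategy is self-financing and V0 is arbitrage-free.

(0,0): Delta=0.2289 Bond=-10.1768
(1,0): Delta=0.0000 Bond=0.0000
(1,1): Delta=0.2559 Bond=-13.3124
V0=5.1581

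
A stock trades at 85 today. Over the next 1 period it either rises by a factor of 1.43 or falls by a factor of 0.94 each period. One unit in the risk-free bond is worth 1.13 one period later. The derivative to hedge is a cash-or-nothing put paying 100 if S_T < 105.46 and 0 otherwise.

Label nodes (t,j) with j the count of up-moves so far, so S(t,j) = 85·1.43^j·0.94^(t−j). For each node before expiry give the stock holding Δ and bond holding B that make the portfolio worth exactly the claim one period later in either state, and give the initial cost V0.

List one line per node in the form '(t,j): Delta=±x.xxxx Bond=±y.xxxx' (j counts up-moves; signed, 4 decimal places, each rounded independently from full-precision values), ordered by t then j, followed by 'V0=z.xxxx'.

Under the risk-neutral measure, an up-move has probability p* = (R−d)/(u−d) = 0.3878 and values discount at R = 1.13.
Terminal payoffs: V(1,0)=100.0000, V(1,1)=0.0000
(0,0): S=85.0000. Δ = (V_up−V_dn)/(S_up−S_dn) = (0.0000−100.0000)/(121.5500−79.9000) = -2.4010. V = [p*·0.0000 + (1−p*)·100.0000]/1.13 = 54.1810. B = V − Δ·S = 258.2626.
Each (Δ,B) replicates both successor values, so the strategy is self-financing and V0 is arbitrage-free.

(0,0): Delta=-2.4010 Bond=258.2626
V0=54.1810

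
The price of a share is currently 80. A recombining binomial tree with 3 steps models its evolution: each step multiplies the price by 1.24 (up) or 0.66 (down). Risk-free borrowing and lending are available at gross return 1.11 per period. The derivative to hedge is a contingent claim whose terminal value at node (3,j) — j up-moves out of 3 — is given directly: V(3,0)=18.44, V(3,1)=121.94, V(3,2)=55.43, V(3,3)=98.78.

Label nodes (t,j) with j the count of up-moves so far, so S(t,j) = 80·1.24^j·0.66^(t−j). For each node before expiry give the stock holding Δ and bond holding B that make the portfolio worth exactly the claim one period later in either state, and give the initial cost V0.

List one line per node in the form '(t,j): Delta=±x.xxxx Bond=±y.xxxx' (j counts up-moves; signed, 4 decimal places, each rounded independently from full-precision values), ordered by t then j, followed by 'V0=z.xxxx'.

No-arbitrage ⇒ martingale measure with p* = (R−d)/(u−d) = 0.7759.
Terminal values V(3,·): V(3,0)=18.4400, V(3,1)=121.9400, V(3,2)=55.4300, V(3,3)=98.7800
  t=2,j=0: stock 34.8480 → up 43.2115 (V=121.9400), down 22.9997 (V=18.4400). Price 88.9565; hedge Δ=5.1208, bond B=-89.4918.
  t=2,j=1: stock 65.4720 → up 81.1853 (V=55.4300), down 43.2115 (V=121.9400). Price 63.3670; hedge Δ=-1.7515, bond B=178.0395.
  t=2,j=2: stock 123.0080 → up 152.5299 (V=98.7800), down 81.1853 (V=55.4300). Price 80.2375; hedge Δ=0.6076, bond B=5.4961.
  t=1,j=0: stock 52.8000 → up 65.4720 (V=63.3670), down 34.8480 (V=88.9565). Price 62.2546; hedge Δ=-0.8356, bond B=106.3744.
  t=1,j=1: stock 99.2000 → up 123.0080 (V=80.2375), down 65.4720 (V=63.3670). Price 68.8794; hedge Δ=0.2932, bond B=39.7925.
  t=0,j=0: stock 80.0000 → up 99.2000 (V=68.8794), down 52.8000 (V=62.2546). Price 60.7158; hedge Δ=0.1428, bond B=49.2937.
Self-financing check: at every node Δ·S+B equals the discounted successor values.

(0,0): Delta=0.1428 Bond=49.2937
(1,0): Delta=-0.8356 Bond=106.3744
(1,1): Delta=0.2932 Bond=39.7925
(2,0): Delta=5.1208 Bond=-89.4918
(2,1): Delta=-1.7515 Bond=178.0395
(2,2): Delta=0.6076 Bond=5.4961
V0=60.7158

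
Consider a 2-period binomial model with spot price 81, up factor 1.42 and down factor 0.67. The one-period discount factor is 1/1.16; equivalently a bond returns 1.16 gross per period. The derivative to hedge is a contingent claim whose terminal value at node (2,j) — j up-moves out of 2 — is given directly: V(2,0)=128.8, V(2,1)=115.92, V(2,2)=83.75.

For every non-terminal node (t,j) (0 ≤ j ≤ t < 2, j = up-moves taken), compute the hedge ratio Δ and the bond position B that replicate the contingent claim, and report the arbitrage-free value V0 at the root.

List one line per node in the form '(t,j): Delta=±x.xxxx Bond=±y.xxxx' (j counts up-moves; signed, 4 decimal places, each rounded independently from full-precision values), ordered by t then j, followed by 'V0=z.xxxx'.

Under the risk-neutral measure, an up-move has probability p* = (R−d)/(u−d) = 0.6533 and values discount at R = 1.16.
At expiry t=2: V(2,0)=128.8000, V(2,1)=115.9200, V(2,2)=83.7500
(1,0): S=54.2700. Δ = (V_up−V_dn)/(S_up−S_dn) = (115.9200−128.8000)/(77.0634−36.3609) = -0.3164. V = [p*·115.9200 + (1−p*)·128.8000]/1.16 = 103.7802. B = V − Δ·S = 120.9536.
(1,1): S=115.0200. Δ = (V_up−V_dn)/(S_up−S_dn) = (83.7500−115.9200)/(163.3284−77.0634) = -0.3729. V = [p*·83.7500 + (1−p*)·115.9200]/1.16 = 81.8123. B = V − Δ·S = 124.7056.
(0,0): S=81.0000. Δ = (V_up−V_dn)/(S_up−S_dn) = (81.8123−103.7802)/(115.0200−54.2700) = -0.3616. V = [p*·81.8123 + (1−p*)·103.7802]/1.16 = 77.0930. B = V − Δ·S = 106.3835.
Check: Δ(0,0)·S0 + B(0,0) = 77.0930 = V0.

(0,0): Delta=-0.3616 Bond=106.3835
(1,0): Delta=-0.3164 Bond=120.9536
(1,1): Delta=-0.3729 Bond=124.7056
V0=77.0930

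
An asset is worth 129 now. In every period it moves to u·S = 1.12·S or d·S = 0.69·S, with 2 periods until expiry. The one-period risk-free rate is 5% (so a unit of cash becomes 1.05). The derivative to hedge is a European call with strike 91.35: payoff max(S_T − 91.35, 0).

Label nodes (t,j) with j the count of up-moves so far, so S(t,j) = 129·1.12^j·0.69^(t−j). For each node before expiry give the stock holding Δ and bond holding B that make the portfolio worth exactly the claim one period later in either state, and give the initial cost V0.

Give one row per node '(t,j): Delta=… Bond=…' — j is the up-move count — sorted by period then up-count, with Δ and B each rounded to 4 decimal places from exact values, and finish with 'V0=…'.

(0,0): Delta=0.9163 Bond=-71.3451
(1,0): Delta=0.2179 Bond=-12.7473
(1,1): Delta=1.0000 Bond=-87.0000
V0=46.8624

No-arbitrage ⇒ martingale measure with p* = (R−d)/(u−d) = 0.8372.
Terminal payoffs: V(2,0)=0.0000, V(2,1)=8.3412, V(2,2)=70.4676
Node (1,0) S=89.0100: V=(p*·8.3412+(1−p*)·0.0000)/1.05=6.6508; Δ=(8.3412−0.0000)/(99.6912−61.4169)=0.2179; B=V−Δ·S=-12.7473
Node (1,1) S=144.4800: V=(p*·70.4676+(1−p*)·8.3412)/1.05=57.4800; Δ=(70.4676−8.3412)/(161.8176−99.6912)=1.0000; B=V−Δ·S=-87.0000
Node (0,0) S=129.0000: V=(p*·57.4800+(1−p*)·6.6508)/1.05=46.8624; Δ=(57.4800−6.6508)/(144.4800−89.0100)=0.9163; B=V−Δ·S=-71.3451
Each (Δ,B) replicates both successor values, so the strategy is self-financing and V0 is arbitrage-free.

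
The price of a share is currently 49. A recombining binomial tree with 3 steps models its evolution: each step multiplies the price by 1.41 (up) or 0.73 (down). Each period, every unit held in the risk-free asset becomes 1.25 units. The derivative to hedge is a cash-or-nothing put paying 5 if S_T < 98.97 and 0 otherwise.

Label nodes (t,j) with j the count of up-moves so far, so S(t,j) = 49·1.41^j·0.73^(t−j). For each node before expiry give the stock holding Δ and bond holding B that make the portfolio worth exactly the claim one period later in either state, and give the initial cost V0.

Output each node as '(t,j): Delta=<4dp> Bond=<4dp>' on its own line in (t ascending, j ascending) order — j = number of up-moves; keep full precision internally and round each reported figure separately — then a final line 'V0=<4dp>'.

No-arbitrage ⇒ martingale measure with p* = (R−d)/(u−d) = 0.7647.
Terminal payoffs: V(3,0)=5.0000, V(3,1)=5.0000, V(3,2)=5.0000, V(3,3)=0.0000
  t=2,j=0: stock 26.1121 → up 36.8181 (V=5.0000), down 19.0618 (V=5.0000). Price 4.0000; hedge Δ=0.0000, bond B=4.0000.
  t=2,j=1: stock 50.4357 → up 71.1143 (V=5.0000), down 36.8181 (V=5.0000). Price 4.0000; hedge Δ=0.0000, bond B=4.0000.
  t=2,j=2: stock 97.4169 → up 137.3578 (V=0.0000), down 71.1143 (V=5.0000). Price 0.9412; hedge Δ=-0.0755, bond B=8.2941.
  t=1,j=0: stock 35.7700 → up 50.4357 (V=4.0000), down 26.1121 (V=4.0000). Price 3.2000; hedge Δ=0.0000, bond B=3.2000.
  t=1,j=1: stock 69.0900 → up 97.4169 (V=0.9412), down 50.4357 (V=4.0000). Price 1.3287; hedge Δ=-0.0651, bond B=5.8270.
  t=0,j=0: stock 49.0000 → up 69.0900 (V=1.3287), down 35.7700 (V=3.2000). Price 1.4152; hedge Δ=-0.0562, bond B=4.1671.
Root portfolio cost Δ·49+B reproduces V0=1.4152.

(0,0): Delta=-0.0562 Bond=4.1671
(1,0): Delta=0.0000 Bond=3.2000
(1,1): Delta=-0.0651 Bond=5.8270
(2,0): Delta=0.0000 Bond=4.0000
(2,1): Delta=0.0000 Bond=4.0000
(2,2): Delta=-0.0755 Bond=8.2941
V0=1.4152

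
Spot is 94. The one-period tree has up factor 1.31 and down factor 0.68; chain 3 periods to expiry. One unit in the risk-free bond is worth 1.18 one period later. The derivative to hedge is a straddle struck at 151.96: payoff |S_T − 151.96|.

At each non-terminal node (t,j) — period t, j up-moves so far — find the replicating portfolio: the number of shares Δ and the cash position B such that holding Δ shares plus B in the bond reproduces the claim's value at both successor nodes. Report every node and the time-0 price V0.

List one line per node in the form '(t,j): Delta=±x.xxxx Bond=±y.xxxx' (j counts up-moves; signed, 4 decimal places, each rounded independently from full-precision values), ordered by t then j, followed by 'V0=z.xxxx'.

The replicating-portfolio and risk-neutral prices coincide; use p* = (1.18−0.68)/(1.31−0.68) = 0.7937 for the latter.
At expiry t=3: V(3,0)=122.4034, V(3,1)=95.0201, V(3,2)=42.2669, V(3,3)=59.3606
Node (2,0) S=43.4656: V=(p*·95.0201+(1−p*)·122.4034)/1.18=85.3141; Δ=(95.0201−122.4034)/(56.9399−29.5566)=-1.0000; B=V−Δ·S=128.7797
Node (2,1) S=83.7352: V=(p*·42.2669+(1−p*)·95.0201)/1.18=45.0445; Δ=(42.2669−95.0201)/(109.6931−56.9399)=-1.0000; B=V−Δ·S=128.7797
Node (2,2) S=161.3134: V=(p*·59.3606+(1−p*)·42.2669)/1.18=47.3163; Δ=(59.3606−42.2669)/(211.3206−109.6931)=0.1682; B=V−Δ·S=20.1835
Node (1,0) S=63.9200: V=(p*·45.0445+(1−p*)·85.3141)/1.18=45.2153; Δ=(45.0445−85.3141)/(83.7352−43.4656)=-1.0000; B=V−Δ·S=109.1353
Node (1,1) S=123.1400: V=(p*·47.3163+(1−p*)·45.0445)/1.18=39.7013; Δ=(47.3163−45.0445)/(161.3134−83.7352)=0.0293; B=V−Δ·S=36.0951
Node (0,0) S=94.0000: V=(p*·39.7013+(1−p*)·45.2153)/1.18=34.6094; Δ=(39.7013−45.2153)/(123.1400−63.9200)=-0.0931; B=V−Δ·S=43.3618
Root portfolio cost Δ·94+B reproduces V0=34.6094.

(0,0): Delta=-0.0931 Bond=43.3618
(1,0): Delta=-1.0000 Bond=109.1353
(1,1): Delta=0.0293 Bond=36.0951
(2,0): Delta=-1.0000 Bond=128.7797
(2,1): Delta=-1.0000 Bond=128.7797
(2,2): Delta=0.1682 Bond=20.1835
V0=34.6094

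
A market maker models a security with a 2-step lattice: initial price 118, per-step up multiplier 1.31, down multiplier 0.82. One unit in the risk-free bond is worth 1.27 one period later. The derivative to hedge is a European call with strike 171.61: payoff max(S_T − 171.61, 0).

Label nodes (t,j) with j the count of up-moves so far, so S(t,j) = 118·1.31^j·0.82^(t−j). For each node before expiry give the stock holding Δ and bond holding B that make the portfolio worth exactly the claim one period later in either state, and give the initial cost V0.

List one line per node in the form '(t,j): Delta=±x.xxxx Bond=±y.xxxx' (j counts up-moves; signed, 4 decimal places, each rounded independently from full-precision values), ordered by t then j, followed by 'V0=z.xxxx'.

Under the risk-neutral measure, an up-move has probability p* = (R−d)/(u−d) = 0.9184 and values discount at R = 1.27.
Terminal values V(2,·): V(2,0)=0.0000, V(2,1)=0.0000, V(2,2)=30.8898
Node (1,0) S=96.7600: V=(p*·0.0000+(1−p*)·0.0000)/1.27=0.0000; Δ=(0.0000−0.0000)/(126.7556−79.3432)=0.0000; B=V−Δ·S=0.0000
Node (1,1) S=154.5800: V=(p*·30.8898+(1−p*)·0.0000)/1.27=22.3372; Δ=(30.8898−0.0000)/(202.4998−126.7556)=0.4078; B=V−Δ·S=-40.7033
Node (0,0) S=118.0000: V=(p*·22.3372+(1−p*)·0.0000)/1.27=16.1525; Δ=(22.3372−0.0000)/(154.5800−96.7600)=0.3863; B=V−Δ·S=-29.4335
Root portfolio cost Δ·118+B reproduces V0=16.1525.

(0,0): Delta=0.3863 Bond=-29.4335
(1,0): Delta=0.0000 Bond=0.0000
(1,1): Delta=0.4078 Bond=-40.7033
V0=16.1525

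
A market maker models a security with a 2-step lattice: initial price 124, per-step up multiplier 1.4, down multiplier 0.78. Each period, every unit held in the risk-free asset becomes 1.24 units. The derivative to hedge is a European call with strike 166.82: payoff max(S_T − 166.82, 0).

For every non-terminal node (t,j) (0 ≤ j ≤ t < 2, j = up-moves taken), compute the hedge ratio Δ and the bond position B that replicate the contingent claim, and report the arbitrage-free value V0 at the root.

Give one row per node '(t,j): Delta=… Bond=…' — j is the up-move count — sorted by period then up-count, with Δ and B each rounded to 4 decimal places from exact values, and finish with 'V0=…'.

Under the risk-neutral measure, an up-move has probability p* = (R−d)/(u−d) = 0.7419 and values discount at R = 1.24.
At expiry t=2: V(2,0)=0.0000, V(2,1)=0.0000, V(2,2)=76.2200
  t=1,j=0: stock 96.7200 → up 135.4080 (V=0.0000), down 75.4416 (V=0.0000). Price 0.0000; hedge Δ=0.0000, bond B=0.0000.
  t=1,j=1: stock 173.6000 → up 243.0400 (V=76.2200), down 135.4080 (V=0.0000). Price 45.6051; hedge Δ=0.7082, bond B=-77.3304.
  t=0,j=0: stock 124.0000 → up 173.6000 (V=45.6051), down 96.7200 (V=0.0000). Price 27.2871; hedge Δ=0.5932, bond B=-46.2695.
Check: Δ(0,0)·S0 + B(0,0) = 27.2871 = V0.

(0,0): Delta=0.5932 Bond=-46.2695
(1,0): Delta=0.0000 Bond=0.0000
(1,1): Delta=0.7082 Bond=-77.3304
V0=27.2871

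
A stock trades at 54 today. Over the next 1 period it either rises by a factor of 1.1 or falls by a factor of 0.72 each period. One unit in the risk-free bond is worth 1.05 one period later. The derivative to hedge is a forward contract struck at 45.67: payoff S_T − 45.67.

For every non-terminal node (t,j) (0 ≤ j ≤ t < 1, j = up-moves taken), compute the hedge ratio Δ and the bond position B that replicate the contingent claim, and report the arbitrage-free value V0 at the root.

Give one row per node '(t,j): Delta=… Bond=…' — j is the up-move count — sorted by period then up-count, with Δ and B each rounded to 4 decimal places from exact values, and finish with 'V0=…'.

(0,0): Delta=1.0000 Bond=-43.4952
V0=10.5048

Under the risk-neutral measure, an up-move has probability p* = (R−d)/(u−d) = 0.8684 and values discount at R = 1.05.
At expiry t=1: V(1,0)=-6.7900, V(1,1)=13.7300
(0,0): S=54.0000. Δ = (V_up−V_dn)/(S_up−S_dn) = (13.7300−-6.7900)/(59.4000−38.8800) = 1.0000. V = [p*·13.7300 + (1−p*)·-6.7900]/1.05 = 10.5048. B = V − Δ·S = -43.4952.
Root portfolio cost Δ·54+B reproduces V0=10.5048.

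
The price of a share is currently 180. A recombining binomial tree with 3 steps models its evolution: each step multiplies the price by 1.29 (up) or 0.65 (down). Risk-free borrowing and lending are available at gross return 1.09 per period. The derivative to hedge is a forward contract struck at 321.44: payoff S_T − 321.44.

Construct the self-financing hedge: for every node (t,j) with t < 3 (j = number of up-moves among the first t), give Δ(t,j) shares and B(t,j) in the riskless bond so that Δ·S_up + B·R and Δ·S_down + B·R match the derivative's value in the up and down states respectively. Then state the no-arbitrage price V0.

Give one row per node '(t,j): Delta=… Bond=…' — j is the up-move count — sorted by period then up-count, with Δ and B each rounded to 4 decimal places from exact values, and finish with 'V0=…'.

(0,0): Delta=1.0000 Bond=-248.2107
(1,0): Delta=1.0000 Bond=-270.5496
(1,1): Delta=1.0000 Bond=-270.5496
(2,0): Delta=1.0000 Bond=-294.8991
(2,1): Delta=1.0000 Bond=-294.8991
(2,2): Delta=1.0000 Bond=-294.8991
V0=-68.2107

Risk-neutral probability p* = (R−d)/(u−d) = (1.09−0.65)/(1.29−0.65) = 0.6875.
Terminal payoffs: V(3,0)=-272.0075, V(3,1)=-223.3355, V(3,2)=-126.7403, V(3,3)=64.9640
  t=2,j=0: stock 76.0500 → up 98.1045 (V=-223.3355), down 49.4325 (V=-272.0075). Price -218.8491; hedge Δ=1.0000, bond B=-294.8991.
  t=2,j=1: stock 150.9300 → up 194.6997 (V=-126.7403), down 98.1045 (V=-223.3355). Price -143.9691; hedge Δ=1.0000, bond B=-294.8991.
  t=2,j=2: stock 299.5380 → up 386.4040 (V=64.9640), down 194.6997 (V=-126.7403). Price 4.6389; hedge Δ=1.0000, bond B=-294.8991.
  t=1,j=0: stock 117.0000 → up 150.9300 (V=-143.9691), down 76.0500 (V=-218.8491). Price -153.5496; hedge Δ=1.0000, bond B=-270.5496.
  t=1,j=1: stock 232.2000 → up 299.5380 (V=4.6389), down 150.9300 (V=-143.9691). Price -38.3496; hedge Δ=1.0000, bond B=-270.5496.
  t=0,j=0: stock 180.0000 → up 232.2000 (V=-38.3496), down 117.0000 (V=-153.5496). Price -68.2107; hedge Δ=1.0000, bond B=-248.2107.
Self-financing check: at every node Δ·S+B equals the discounted successor values.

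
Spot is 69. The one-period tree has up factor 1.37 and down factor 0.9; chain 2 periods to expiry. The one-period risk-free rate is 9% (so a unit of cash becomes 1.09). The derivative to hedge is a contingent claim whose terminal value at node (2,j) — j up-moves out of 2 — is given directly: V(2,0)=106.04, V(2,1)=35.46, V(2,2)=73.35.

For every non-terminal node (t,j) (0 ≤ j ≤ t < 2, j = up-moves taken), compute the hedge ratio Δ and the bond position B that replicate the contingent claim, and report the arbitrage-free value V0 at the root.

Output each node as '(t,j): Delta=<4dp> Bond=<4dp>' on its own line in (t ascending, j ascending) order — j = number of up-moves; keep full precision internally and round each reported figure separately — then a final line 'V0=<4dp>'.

Risk-neutral probability p* = (R−d)/(u−d) = (1.09−0.9)/(1.37−0.9) = 0.4043.
At expiry t=2: V(2,0)=106.0400, V(2,1)=35.4600, V(2,2)=73.3500
Node (1,0) S=62.1000: V=(p*·35.4600+(1−p*)·106.0400)/1.09=71.1079; Δ=(35.4600−106.0400)/(85.0770−55.8900)=-2.4182; B=V−Δ·S=221.2782
Node (1,1) S=94.5300: V=(p*·73.3500+(1−p*)·35.4600)/1.09=46.5846; Δ=(73.3500−35.4600)/(129.5061−85.0770)=0.8528; B=V−Δ·S=-34.0324
Node (0,0) S=69.0000: V=(p*·46.5846+(1−p*)·71.1079)/1.09=56.1415; Δ=(46.5846−71.1079)/(94.5300−62.1000)=-0.7562; B=V−Δ·S=108.3188
The time-0 hedge costs 56.1415, which is the no-arbitrage price.

(0,0): Delta=-0.7562 Bond=108.3188
(1,0): Delta=-2.4182 Bond=221.2782
(1,1): Delta=0.8528 Bond=-34.0324
V0=56.1415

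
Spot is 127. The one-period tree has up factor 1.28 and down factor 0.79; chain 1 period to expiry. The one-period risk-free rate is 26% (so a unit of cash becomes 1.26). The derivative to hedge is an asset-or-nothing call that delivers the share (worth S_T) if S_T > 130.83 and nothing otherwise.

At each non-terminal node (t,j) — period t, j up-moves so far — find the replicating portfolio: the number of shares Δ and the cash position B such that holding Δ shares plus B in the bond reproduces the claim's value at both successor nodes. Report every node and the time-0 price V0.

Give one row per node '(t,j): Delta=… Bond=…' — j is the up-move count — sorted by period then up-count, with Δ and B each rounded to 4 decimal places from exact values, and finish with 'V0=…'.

(0,0): Delta=2.6122 Bond=-208.0052
V0=123.7499

Since d<R<u, set p* = (R−d)/(u−d) = 0.9592; price each node as the discounted p*-expectation of its children.
Payoff layer (t=1): V(1,0)=0.0000, V(1,1)=162.5600
Node (0,0) S=127.0000: V=(p*·162.5600+(1−p*)·0.0000)/1.26=123.7499; Δ=(162.5600−0.0000)/(162.5600−100.3300)=2.6122; B=V−Δ·S=-208.0052
Check: Δ(0,0)·S0 + B(0,0) = 123.7499 = V0.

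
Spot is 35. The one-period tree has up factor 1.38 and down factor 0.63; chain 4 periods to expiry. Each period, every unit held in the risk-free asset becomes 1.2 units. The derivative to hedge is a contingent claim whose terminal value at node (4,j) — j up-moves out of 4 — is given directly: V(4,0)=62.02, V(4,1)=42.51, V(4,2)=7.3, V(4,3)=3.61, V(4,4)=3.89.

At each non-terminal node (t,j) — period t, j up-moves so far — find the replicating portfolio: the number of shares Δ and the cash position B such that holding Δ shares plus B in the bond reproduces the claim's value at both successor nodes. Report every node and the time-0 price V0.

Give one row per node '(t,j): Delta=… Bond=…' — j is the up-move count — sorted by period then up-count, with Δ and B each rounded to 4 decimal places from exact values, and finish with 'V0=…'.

(0,0): Delta=-0.1390 Bond=7.8883
(1,0): Delta=-0.6761 Bond=21.3080
(1,1): Delta=-0.0616 Bond=5.7264
(2,0): Delta=-2.5149 Bond=51.1137
(2,1): Delta=-0.4110 Bond=17.5031
(2,2): Delta=-0.0112 Bond=3.5144
(3,0): Delta=-2.9724 Bond=65.3403
(3,1): Delta=-2.4489 Bond=60.0720
(3,2): Delta=-0.1172 Bond=8.6663
(3,3): Delta=0.0041 Bond=2.8123
V0=3.0230

Under the risk-neutral measure, an up-move has probability p* = (R−d)/(u−d) = 0.7600 and values discount at R = 1.2.
At expiry t=4: V(4,0)=62.0200, V(4,1)=42.5100, V(4,2)=7.3000, V(4,3)=3.6100, V(4,4)=3.8900
  t=3,j=0: stock 8.7516 → up 12.0773 (V=42.5100), down 5.5135 (V=62.0200). Price 39.3270; hedge Δ=-2.9724, bond B=65.3403.
  t=3,j=1: stock 19.1703 → up 26.4550 (V=7.3000), down 12.0773 (V=42.5100). Price 13.1253; hedge Δ=-2.4489, bond B=60.0720.
  t=3,j=2: stock 41.9920 → up 57.9490 (V=3.6100), down 26.4550 (V=7.3000). Price 3.7463; hedge Δ=-0.1172, bond B=8.6663.
  t=3,j=3: stock 91.9825 → up 126.9359 (V=3.8900), down 57.9490 (V=3.6100). Price 3.1857; hedge Δ=0.0041, bond B=2.8123.
  t=2,j=0: stock 13.8915 → up 19.1703 (V=13.1253), down 8.7516 (V=39.3270). Price 16.1781; hedge Δ=-2.5149, bond B=51.1137.
  t=2,j=1: stock 30.4290 → up 41.9920 (V=3.7463), down 19.1703 (V=13.1253). Price 4.9977; hedge Δ=-0.4110, bond B=17.5031.
  t=2,j=2: stock 66.6540 → up 91.9825 (V=3.1857), down 41.9920 (V=3.7463). Price 2.7669; hedge Δ=-0.0112, bond B=3.5144.
  t=1,j=0: stock 22.0500 → up 30.4290 (V=4.9977), down 13.8915 (V=16.1781). Price 6.4009; hedge Δ=-0.6761, bond B=21.3080.
  t=1,j=1: stock 48.3000 → up 66.6540 (V=2.7669), down 30.4290 (V=4.9977). Price 2.7519; hedge Δ=-0.0616, bond B=5.7264.
  t=0,j=0: stock 35.0000 → up 48.3000 (V=2.7519), down 22.0500 (V=6.4009). Price 3.0230; hedge Δ=-0.1390, bond B=7.8883.
Each (Δ,B) replicates both successor values, so the strategy is self-financing and V0 is arbitrage-free.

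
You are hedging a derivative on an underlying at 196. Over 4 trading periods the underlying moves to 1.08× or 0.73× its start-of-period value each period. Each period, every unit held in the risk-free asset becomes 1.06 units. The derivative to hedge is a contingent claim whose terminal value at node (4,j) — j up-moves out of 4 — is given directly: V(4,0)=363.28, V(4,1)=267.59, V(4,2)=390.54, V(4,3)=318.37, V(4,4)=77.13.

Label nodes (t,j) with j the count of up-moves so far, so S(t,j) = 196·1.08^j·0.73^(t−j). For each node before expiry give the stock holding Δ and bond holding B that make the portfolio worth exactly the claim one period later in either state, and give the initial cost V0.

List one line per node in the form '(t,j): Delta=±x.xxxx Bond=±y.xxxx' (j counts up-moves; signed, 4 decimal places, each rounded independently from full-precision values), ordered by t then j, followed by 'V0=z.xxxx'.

Since d<R<u, set p* = (R−d)/(u−d) = 0.9429; price each node as the discounted p*-expectation of its children.
Payoff layer (t=4): V(4,0)=363.2800, V(4,1)=267.5900, V(4,2)=390.5400, V(4,3)=318.3700, V(4,4)=77.1300
(3,0): S=76.2473. Δ = (V_up−V_dn)/(S_up−S_dn) = (267.5900−363.2800)/(82.3471−55.6606) = -3.5857. V = [p*·267.5900 + (1−p*)·363.2800]/1.06 = 257.6019. B = V − Δ·S = 531.0019.
(3,1): S=112.8043. Δ = (V_up−V_dn)/(S_up−S_dn) = (390.5400−267.5900)/(121.8286−82.3471) = 3.1141. V = [p*·390.5400 + (1−p*)·267.5900]/1.06 = 361.8059. B = V − Δ·S = 10.5202.
(3,2): S=166.8885. Δ = (V_up−V_dn)/(S_up−S_dn) = (318.3700−390.5400)/(180.2396−121.8286) = -1.2356. V = [p*·318.3700 + (1−p*)·390.5400]/1.06 = 304.2396. B = V − Δ·S = 510.4396.
(3,3): S=246.9036. Δ = (V_up−V_dn)/(S_up−S_dn) = (77.1300−318.3700)/(266.6558−180.2396) = -2.7916. V = [p*·77.1300 + (1−p*)·318.3700]/1.06 = 85.7690. B = V − Δ·S = 775.0261.
(2,0): S=104.4484. Δ = (V_up−V_dn)/(S_up−S_dn) = (361.8059−257.6019)/(112.8043−76.2473) = 2.8505. V = [p*·361.8059 + (1−p*)·257.6019]/1.06 = 335.7089. B = V − Δ·S = 37.9830.
(2,1): S=154.5264. Δ = (V_up−V_dn)/(S_up−S_dn) = (304.2396−361.8059)/(166.8885−112.8043) = -1.0644. V = [p*·304.2396 + (1−p*)·361.8059]/1.06 = 290.1218. B = V − Δ·S = 454.5970.
(2,2): S=228.6144. Δ = (V_up−V_dn)/(S_up−S_dn) = (85.7690−304.2396)/(246.9036−166.8885) = -2.7304. V = [p*·85.7690 + (1−p*)·304.2396]/1.06 = 92.6915. B = V − Δ·S = 716.8933.
(1,0): S=143.0800. Δ = (V_up−V_dn)/(S_up−S_dn) = (290.1218−335.7089)/(154.5264−104.4484) = -0.9103. V = [p*·290.1218 + (1−p*)·335.7089]/1.06 = 276.1574. B = V − Δ·S = 406.4061.
(1,1): S=211.6800. Δ = (V_up−V_dn)/(S_up−S_dn) = (92.6915−290.1218)/(228.6144−154.5264) = -2.6648. V = [p*·92.6915 + (1−p*)·290.1218]/1.06 = 98.0880. B = V − Δ·S = 662.1745.
(0,0): S=196.0000. Δ = (V_up−V_dn)/(S_up−S_dn) = (98.0880−276.1574)/(211.6800−143.0800) = -2.5958. V = [p*·98.0880 + (1−p*)·276.1574]/1.06 = 102.1353. B = V − Δ·S = 610.9049.
Check: Δ(0,0)·S0 + B(0,0) = 102.1353 = V0.

(0,0): Delta=-2.5958 Bond=610.9049
(1,0): Delta=-0.9103 Bond=406.4061
(1,1): Delta=-2.6648 Bond=662.1745
(2,0): Delta=2.8505 Bond=37.9830
(2,1): Delta=-1.0644 Bond=454.5970
(2,2): Delta=-2.7304 Bond=716.8933
(3,0): Delta=-3.5857 Bond=531.0019
(3,1): Delta=3.1141 Bond=10.5202
(3,2): Delta=-1.2356 Bond=510.4396
(3,3): Delta=-2.7916 Bond=775.0261
V0=102.1353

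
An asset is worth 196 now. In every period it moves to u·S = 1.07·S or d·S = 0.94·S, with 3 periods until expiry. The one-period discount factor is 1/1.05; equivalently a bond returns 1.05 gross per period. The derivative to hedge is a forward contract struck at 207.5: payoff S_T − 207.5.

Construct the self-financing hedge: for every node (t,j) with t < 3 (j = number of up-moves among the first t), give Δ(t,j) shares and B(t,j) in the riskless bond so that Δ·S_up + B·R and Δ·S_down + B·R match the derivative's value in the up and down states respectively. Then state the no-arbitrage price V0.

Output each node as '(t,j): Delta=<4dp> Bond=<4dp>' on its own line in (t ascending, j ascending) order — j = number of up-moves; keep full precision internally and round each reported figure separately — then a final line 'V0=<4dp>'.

Since d<R<u, set p* = (R−d)/(u−d) = 0.8462; price each node as the discounted p*-expectation of its children.
At expiry t=3: V(3,0)=-44.7055, V(3,1)=-22.1914, V(3,2)=3.4364, V(3,3)=32.6084
(2,0): S=173.1856. Δ = (V_up−V_dn)/(S_up−S_dn) = (-22.1914−-44.7055)/(185.3086−162.7945) = 1.0000. V = [p*·-22.1914 + (1−p*)·-44.7055]/1.05 = -24.4334. B = V − Δ·S = -197.6190.
(2,1): S=197.1368. Δ = (V_up−V_dn)/(S_up−S_dn) = (3.4364−-22.1914)/(210.9364−185.3086) = 1.0000. V = [p*·3.4364 + (1−p*)·-22.1914]/1.05 = -0.4822. B = V − Δ·S = -197.6190.
(2,2): S=224.4004. Δ = (V_up−V_dn)/(S_up−S_dn) = (32.6084−3.4364)/(240.1084−210.9364) = 1.0000. V = [p*·32.6084 + (1−p*)·3.4364]/1.05 = 26.7814. B = V − Δ·S = -197.6190.
(1,0): S=184.2400. Δ = (V_up−V_dn)/(S_up−S_dn) = (-0.4822−-24.4334)/(197.1368−173.1856) = 1.0000. V = [p*·-0.4822 + (1−p*)·-24.4334]/1.05 = -3.9686. B = V − Δ·S = -188.2086.
(1,1): S=209.7200. Δ = (V_up−V_dn)/(S_up−S_dn) = (26.7814−-0.4822)/(224.4004−197.1368) = 1.0000. V = [p*·26.7814 + (1−p*)·-0.4822]/1.05 = 21.5114. B = V − Δ·S = -188.2086.
(0,0): S=196.0000. Δ = (V_up−V_dn)/(S_up−S_dn) = (21.5114−-3.9686)/(209.7200−184.2400) = 1.0000. V = [p*·21.5114 + (1−p*)·-3.9686]/1.05 = 16.7537. B = V − Δ·S = -179.2463.
Each (Δ,B) replicates both successor values, so the strategy is self-financing and V0 is arbitrage-free.

(0,0): Delta=1.0000 Bond=-179.2463
(1,0): Delta=1.0000 Bond=-188.2086
(1,1): Delta=1.0000 Bond=-188.2086
(2,0): Delta=1.0000 Bond=-197.6190
(2,1): Delta=1.0000 Bond=-197.6190
(2,2): Delta=1.0000 Bond=-197.6190
V0=16.7537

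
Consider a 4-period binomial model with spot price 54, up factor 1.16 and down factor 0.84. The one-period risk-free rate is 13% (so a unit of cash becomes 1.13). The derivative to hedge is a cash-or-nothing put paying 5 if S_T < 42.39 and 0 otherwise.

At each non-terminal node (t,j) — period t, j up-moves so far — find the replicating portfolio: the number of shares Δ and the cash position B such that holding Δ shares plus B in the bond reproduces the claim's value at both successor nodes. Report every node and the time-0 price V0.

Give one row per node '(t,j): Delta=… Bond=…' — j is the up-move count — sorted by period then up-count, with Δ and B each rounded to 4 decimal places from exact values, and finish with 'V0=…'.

(0,0): Delta=-0.0048 Bond=0.2682
(1,0): Delta=-0.0458 Bond=2.1649
(1,1): Delta=-0.0017 Bond=0.1104
(2,0): Delta=-0.3289 Bond=13.2309
(2,1): Delta=-0.0246 Bond=1.3307
(2,2): Delta=0.0000 Bond=0.0000
(3,0): Delta=0.0000 Bond=4.4248
(3,1): Delta=-0.3535 Bond=16.0398
(3,2): Delta=0.0000 Bond=0.0000
(3,3): Delta=0.0000 Bond=0.0000
V0=0.0094

The replicating-portfolio and risk-neutral prices coincide; use p* = (1.13−0.84)/(1.16−0.84) = 0.9062 for the latter.
At expiry t=4: V(4,0)=5.0000, V(4,1)=5.0000, V(4,2)=0.0000, V(4,3)=0.0000, V(4,4)=0.0000
Node (3,0) S=32.0060: V=(p*·5.0000+(1−p*)·5.0000)/1.13=4.4248; Δ=(5.0000−5.0000)/(37.1270−26.8851)=0.0000; B=V−Δ·S=4.4248
Node (3,1) S=44.1988: V=(p*·0.0000+(1−p*)·5.0000)/1.13=0.4148; Δ=(0.0000−5.0000)/(51.2706−37.1270)=-0.3535; B=V−Δ·S=16.0398
Node (3,2) S=61.0364: V=(p*·0.0000+(1−p*)·0.0000)/1.13=0.0000; Δ=(0.0000−0.0000)/(70.8022−51.2706)=0.0000; B=V−Δ·S=0.0000
Node (3,3) S=84.2884: V=(p*·0.0000+(1−p*)·0.0000)/1.13=0.0000; Δ=(0.0000−0.0000)/(97.7745−70.8022)=0.0000; B=V−Δ·S=0.0000
Node (2,0) S=38.1024: V=(p*·0.4148+(1−p*)·4.4248)/1.13=0.6998; Δ=(0.4148−4.4248)/(44.1988−32.0060)=-0.3289; B=V−Δ·S=13.2309
Node (2,1) S=52.6176: V=(p*·0.0000+(1−p*)·0.4148)/1.13=0.0344; Δ=(0.0000−0.4148)/(61.0364−44.1988)=-0.0246; B=V−Δ·S=1.3307
Node (2,2) S=72.6624: V=(p*·0.0000+(1−p*)·0.0000)/1.13=0.0000; Δ=(0.0000−0.0000)/(84.2884−61.0364)=0.0000; B=V−Δ·S=0.0000
Node (1,0) S=45.3600: V=(p*·0.0344+(1−p*)·0.6998)/1.13=0.0857; Δ=(0.0344−0.6998)/(52.6176−38.1024)=-0.0458; B=V−Δ·S=2.1649
Node (1,1) S=62.6400: V=(p*·0.0000+(1−p*)·0.0344)/1.13=0.0029; Δ=(0.0000−0.0344)/(72.6624−52.6176)=-0.0017; B=V−Δ·S=0.1104
Node (0,0) S=54.0000: V=(p*·0.0029+(1−p*)·0.0857)/1.13=0.0094; Δ=(0.0029−0.0857)/(62.6400−45.3600)=-0.0048; B=V−Δ·S=0.2682
Each (Δ,B) replicates both successor values, so the strategy is self-financing and V0 is arbitrage-free.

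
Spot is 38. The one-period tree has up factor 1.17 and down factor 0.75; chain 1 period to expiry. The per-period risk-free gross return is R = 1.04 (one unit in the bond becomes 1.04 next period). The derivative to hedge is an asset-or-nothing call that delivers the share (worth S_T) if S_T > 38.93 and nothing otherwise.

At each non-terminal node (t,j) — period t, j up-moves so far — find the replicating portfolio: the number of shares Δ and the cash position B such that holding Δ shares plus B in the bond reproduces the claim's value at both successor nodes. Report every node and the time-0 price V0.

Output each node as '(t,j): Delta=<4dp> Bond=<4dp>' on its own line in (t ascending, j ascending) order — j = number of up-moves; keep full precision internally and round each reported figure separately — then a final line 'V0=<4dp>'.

No-arbitrage ⇒ martingale measure with p* = (R−d)/(u−d) = 0.6905.
Payoff layer (t=1): V(1,0)=0.0000, V(1,1)=44.4600
Node (0,0) S=38.0000: V=(p*·44.4600+(1−p*)·0.0000)/1.04=29.5179; Δ=(44.4600−0.0000)/(44.4600−28.5000)=2.7857; B=V−Δ·S=-76.3393
The time-0 hedge costs 29.5179, which is the no-arbitrage price.

(0,0): Delta=2.7857 Bond=-76.3393
V0=29.5179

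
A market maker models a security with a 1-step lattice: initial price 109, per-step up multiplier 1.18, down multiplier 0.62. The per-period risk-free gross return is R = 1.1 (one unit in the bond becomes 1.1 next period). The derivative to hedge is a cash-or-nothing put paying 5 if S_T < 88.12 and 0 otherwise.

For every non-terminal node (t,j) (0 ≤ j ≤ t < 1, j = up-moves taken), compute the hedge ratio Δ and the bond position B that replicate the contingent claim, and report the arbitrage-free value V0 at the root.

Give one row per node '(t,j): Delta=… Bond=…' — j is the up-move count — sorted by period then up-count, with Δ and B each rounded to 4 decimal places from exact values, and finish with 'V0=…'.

(0,0): Delta=-0.0819 Bond=9.5779
V0=0.6494

Since d<R<u, set p* = (R−d)/(u−d) = 0.8571; price each node as the discounted p*-expectation of its children.
Terminal values V(1,·): V(1,0)=5.0000, V(1,1)=0.0000
(0,0): S=109.0000. Δ = (V_up−V_dn)/(S_up−S_dn) = (0.0000−5.0000)/(128.6200−67.5800) = -0.0819. V = [p*·0.0000 + (1−p*)·5.0000]/1.1 = 0.6494. B = V − Δ·S = 9.5779.
Self-financing check: at every node Δ·S+B equals the discounted successor values.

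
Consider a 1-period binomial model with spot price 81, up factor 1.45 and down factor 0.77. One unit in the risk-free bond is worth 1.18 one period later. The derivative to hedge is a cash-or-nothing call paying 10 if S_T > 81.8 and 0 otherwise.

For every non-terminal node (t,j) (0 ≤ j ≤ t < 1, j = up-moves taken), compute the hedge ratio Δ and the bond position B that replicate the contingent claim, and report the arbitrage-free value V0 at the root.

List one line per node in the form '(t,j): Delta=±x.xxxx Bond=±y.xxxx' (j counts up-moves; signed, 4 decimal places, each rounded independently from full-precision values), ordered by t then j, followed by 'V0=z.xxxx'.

Under the risk-neutral measure, an up-move has probability p* = (R−d)/(u−d) = 0.6029 and values discount at R = 1.18.
Terminal payoffs: V(1,0)=0.0000, V(1,1)=10.0000
(0,0): S=81.0000. Δ = (V_up−V_dn)/(S_up−S_dn) = (10.0000−0.0000)/(117.4500−62.3700) = 0.1816. V = [p*·10.0000 + (1−p*)·0.0000]/1.18 = 5.1097. B = V − Δ·S = -9.5962.
Check: Δ(0,0)·S0 + B(0,0) = 5.1097 = V0.

(0,0): Delta=0.1816 Bond=-9.5962
V0=5.1097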